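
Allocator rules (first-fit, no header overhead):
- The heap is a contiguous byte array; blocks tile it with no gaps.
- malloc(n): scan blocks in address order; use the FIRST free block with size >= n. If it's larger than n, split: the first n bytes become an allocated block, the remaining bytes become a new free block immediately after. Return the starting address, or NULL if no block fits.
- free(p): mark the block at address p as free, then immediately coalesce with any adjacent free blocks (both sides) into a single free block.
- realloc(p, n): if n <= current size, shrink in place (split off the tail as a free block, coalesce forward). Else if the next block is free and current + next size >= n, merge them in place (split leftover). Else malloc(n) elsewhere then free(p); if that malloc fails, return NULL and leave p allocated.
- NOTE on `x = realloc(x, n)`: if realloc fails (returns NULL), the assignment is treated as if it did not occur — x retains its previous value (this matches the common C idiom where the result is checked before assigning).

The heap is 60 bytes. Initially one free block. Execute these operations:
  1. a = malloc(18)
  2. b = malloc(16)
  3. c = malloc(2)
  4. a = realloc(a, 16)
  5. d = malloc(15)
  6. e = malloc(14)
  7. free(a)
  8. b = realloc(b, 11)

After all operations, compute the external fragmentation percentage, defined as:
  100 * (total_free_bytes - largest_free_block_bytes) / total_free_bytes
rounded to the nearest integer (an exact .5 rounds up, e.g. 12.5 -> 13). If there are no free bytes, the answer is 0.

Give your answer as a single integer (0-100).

Op 1: a = malloc(18) -> a = 0; heap: [0-17 ALLOC][18-59 FREE]
Op 2: b = malloc(16) -> b = 18; heap: [0-17 ALLOC][18-33 ALLOC][34-59 FREE]
Op 3: c = malloc(2) -> c = 34; heap: [0-17 ALLOC][18-33 ALLOC][34-35 ALLOC][36-59 FREE]
Op 4: a = realloc(a, 16) -> a = 0; heap: [0-15 ALLOC][16-17 FREE][18-33 ALLOC][34-35 ALLOC][36-59 FREE]
Op 5: d = malloc(15) -> d = 36; heap: [0-15 ALLOC][16-17 FREE][18-33 ALLOC][34-35 ALLOC][36-50 ALLOC][51-59 FREE]
Op 6: e = malloc(14) -> e = NULL; heap: [0-15 ALLOC][16-17 FREE][18-33 ALLOC][34-35 ALLOC][36-50 ALLOC][51-59 FREE]
Op 7: free(a) -> (freed a); heap: [0-17 FREE][18-33 ALLOC][34-35 ALLOC][36-50 ALLOC][51-59 FREE]
Op 8: b = realloc(b, 11) -> b = 18; heap: [0-17 FREE][18-28 ALLOC][29-33 FREE][34-35 ALLOC][36-50 ALLOC][51-59 FREE]
Free blocks: [18 5 9] total_free=32 largest=18 -> 100*(32-18)/32 = 1400/32 = 43.75 -> rounds to 44

Answer: 44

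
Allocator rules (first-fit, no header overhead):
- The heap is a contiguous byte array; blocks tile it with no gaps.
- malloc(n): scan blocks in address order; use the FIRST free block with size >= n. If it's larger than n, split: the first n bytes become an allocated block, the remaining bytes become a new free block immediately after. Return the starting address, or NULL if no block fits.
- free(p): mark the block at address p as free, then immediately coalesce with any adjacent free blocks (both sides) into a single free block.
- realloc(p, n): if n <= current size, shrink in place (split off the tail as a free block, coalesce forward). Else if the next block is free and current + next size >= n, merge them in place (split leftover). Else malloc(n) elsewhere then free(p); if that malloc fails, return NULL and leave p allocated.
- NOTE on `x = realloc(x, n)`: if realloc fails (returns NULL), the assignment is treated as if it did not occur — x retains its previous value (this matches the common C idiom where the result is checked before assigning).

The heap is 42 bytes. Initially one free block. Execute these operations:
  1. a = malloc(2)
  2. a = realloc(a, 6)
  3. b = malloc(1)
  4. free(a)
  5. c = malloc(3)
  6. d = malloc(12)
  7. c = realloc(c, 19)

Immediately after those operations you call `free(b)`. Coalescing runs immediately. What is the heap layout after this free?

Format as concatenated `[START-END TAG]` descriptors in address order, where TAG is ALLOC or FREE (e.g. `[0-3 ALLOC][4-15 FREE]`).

Answer: [0-6 FREE][7-18 ALLOC][19-37 ALLOC][38-41 FREE]

Derivation:
Op 1: a = malloc(2) -> a = 0; heap: [0-1 ALLOC][2-41 FREE]
Op 2: a = realloc(a, 6) -> a = 0; heap: [0-5 ALLOC][6-41 FREE]
Op 3: b = malloc(1) -> b = 6; heap: [0-5 ALLOC][6-6 ALLOC][7-41 FREE]
Op 4: free(a) -> (freed a); heap: [0-5 FREE][6-6 ALLOC][7-41 FREE]
Op 5: c = malloc(3) -> c = 0; heap: [0-2 ALLOC][3-5 FREE][6-6 ALLOC][7-41 FREE]
Op 6: d = malloc(12) -> d = 7; heap: [0-2 ALLOC][3-5 FREE][6-6 ALLOC][7-18 ALLOC][19-41 FREE]
Op 7: c = realloc(c, 19) -> c = 19; heap: [0-5 FREE][6-6 ALLOC][7-18 ALLOC][19-37 ALLOC][38-41 FREE]
free(b): b = 6 -> block [6-6 ALLOC]; mark free, coalesce with adjacent free neighbors -> [0-6 FREE][7-18 ALLOC][19-37 ALLOC][38-41 FREE]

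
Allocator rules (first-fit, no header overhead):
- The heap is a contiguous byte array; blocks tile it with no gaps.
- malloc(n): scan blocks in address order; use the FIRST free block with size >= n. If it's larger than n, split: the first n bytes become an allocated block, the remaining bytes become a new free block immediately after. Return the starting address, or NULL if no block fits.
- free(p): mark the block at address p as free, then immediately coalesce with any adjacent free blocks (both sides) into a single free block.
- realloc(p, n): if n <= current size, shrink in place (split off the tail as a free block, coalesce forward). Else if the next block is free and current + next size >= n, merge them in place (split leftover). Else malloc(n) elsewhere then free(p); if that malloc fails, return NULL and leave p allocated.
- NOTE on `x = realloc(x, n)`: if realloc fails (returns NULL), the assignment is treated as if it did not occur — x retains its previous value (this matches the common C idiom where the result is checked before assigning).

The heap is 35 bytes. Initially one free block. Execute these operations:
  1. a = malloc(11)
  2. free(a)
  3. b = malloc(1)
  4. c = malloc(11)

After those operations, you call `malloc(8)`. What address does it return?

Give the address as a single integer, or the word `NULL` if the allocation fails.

Answer: 12

Derivation:
Op 1: a = malloc(11) -> a = 0; heap: [0-10 ALLOC][11-34 FREE]
Op 2: free(a) -> (freed a); heap: [0-34 FREE]
Op 3: b = malloc(1) -> b = 0; heap: [0-0 ALLOC][1-34 FREE]
Op 4: c = malloc(11) -> c = 1; heap: [0-0 ALLOC][1-11 ALLOC][12-34 FREE]
malloc(8): first-fit scan over [0-0 ALLOC][1-11 ALLOC][12-34 FREE] -> 12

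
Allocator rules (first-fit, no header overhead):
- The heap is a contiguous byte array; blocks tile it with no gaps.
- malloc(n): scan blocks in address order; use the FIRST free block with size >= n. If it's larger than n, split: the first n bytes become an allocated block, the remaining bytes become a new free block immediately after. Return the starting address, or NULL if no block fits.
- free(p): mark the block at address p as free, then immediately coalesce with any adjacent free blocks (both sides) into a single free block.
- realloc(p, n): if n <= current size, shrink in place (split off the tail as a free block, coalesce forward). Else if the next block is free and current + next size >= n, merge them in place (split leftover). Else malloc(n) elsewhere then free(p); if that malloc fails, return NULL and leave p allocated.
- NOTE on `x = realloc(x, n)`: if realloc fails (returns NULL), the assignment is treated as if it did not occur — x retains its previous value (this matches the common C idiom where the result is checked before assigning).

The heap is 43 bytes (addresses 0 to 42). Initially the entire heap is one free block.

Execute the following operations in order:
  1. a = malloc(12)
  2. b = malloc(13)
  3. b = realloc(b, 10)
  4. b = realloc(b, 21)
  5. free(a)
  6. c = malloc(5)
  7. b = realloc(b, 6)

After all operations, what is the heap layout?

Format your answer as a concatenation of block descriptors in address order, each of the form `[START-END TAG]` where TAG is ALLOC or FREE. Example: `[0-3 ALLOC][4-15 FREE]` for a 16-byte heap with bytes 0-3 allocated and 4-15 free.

Answer: [0-4 ALLOC][5-11 FREE][12-17 ALLOC][18-42 FREE]

Derivation:
Op 1: a = malloc(12) -> a = 0; heap: [0-11 ALLOC][12-42 FREE]
Op 2: b = malloc(13) -> b = 12; heap: [0-11 ALLOC][12-24 ALLOC][25-42 FREE]
Op 3: b = realloc(b, 10) -> b = 12; heap: [0-11 ALLOC][12-21 ALLOC][22-42 FREE]
Op 4: b = realloc(b, 21) -> b = 12; heap: [0-11 ALLOC][12-32 ALLOC][33-42 FREE]
Op 5: free(a) -> (freed a); heap: [0-11 FREE][12-32 ALLOC][33-42 FREE]
Op 6: c = malloc(5) -> c = 0; heap: [0-4 ALLOC][5-11 FREE][12-32 ALLOC][33-42 FREE]
Op 7: b = realloc(b, 6) -> b = 12; heap: [0-4 ALLOC][5-11 FREE][12-17 ALLOC][18-42 FREE]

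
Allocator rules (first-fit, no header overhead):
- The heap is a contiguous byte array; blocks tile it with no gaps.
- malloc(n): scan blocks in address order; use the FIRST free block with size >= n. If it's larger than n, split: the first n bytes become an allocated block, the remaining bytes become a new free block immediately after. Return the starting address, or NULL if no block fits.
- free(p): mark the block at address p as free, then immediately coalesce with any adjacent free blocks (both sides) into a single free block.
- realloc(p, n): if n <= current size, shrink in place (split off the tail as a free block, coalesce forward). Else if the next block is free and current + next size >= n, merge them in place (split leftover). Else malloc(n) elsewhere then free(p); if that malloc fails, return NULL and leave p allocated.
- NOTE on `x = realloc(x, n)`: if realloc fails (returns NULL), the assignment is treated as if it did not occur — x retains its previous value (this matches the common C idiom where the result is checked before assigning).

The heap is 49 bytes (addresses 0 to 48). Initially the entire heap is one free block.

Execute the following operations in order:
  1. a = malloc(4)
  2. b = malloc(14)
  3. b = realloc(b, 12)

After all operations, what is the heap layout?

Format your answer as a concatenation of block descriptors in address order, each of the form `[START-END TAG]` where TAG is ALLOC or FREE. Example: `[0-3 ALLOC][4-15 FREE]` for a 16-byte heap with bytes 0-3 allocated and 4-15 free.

Answer: [0-3 ALLOC][4-15 ALLOC][16-48 FREE]

Derivation:
Op 1: a = malloc(4) -> a = 0; heap: [0-3 ALLOC][4-48 FREE]
Op 2: b = malloc(14) -> b = 4; heap: [0-3 ALLOC][4-17 ALLOC][18-48 FREE]
Op 3: b = realloc(b, 12) -> b = 4; heap: [0-3 ALLOC][4-15 ALLOC][16-48 FREE]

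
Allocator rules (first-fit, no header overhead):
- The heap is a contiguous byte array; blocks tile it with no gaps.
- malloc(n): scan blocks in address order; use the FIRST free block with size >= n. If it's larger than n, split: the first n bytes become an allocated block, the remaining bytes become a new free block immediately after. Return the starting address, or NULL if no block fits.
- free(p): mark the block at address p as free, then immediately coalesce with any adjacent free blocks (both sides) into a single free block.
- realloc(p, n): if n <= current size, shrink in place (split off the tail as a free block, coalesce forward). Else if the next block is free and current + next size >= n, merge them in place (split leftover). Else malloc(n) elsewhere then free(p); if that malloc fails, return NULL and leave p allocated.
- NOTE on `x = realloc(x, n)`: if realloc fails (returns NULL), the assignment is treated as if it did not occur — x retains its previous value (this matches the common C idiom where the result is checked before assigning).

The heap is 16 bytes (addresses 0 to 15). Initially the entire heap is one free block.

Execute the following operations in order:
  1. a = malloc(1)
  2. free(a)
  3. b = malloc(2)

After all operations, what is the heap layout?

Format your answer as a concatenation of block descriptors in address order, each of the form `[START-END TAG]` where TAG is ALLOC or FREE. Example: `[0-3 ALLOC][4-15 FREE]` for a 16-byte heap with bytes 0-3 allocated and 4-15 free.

Answer: [0-1 ALLOC][2-15 FREE]

Derivation:
Op 1: a = malloc(1) -> a = 0; heap: [0-0 ALLOC][1-15 FREE]
Op 2: free(a) -> (freed a); heap: [0-15 FREE]
Op 3: b = malloc(2) -> b = 0; heap: [0-1 ALLOC][2-15 FREE]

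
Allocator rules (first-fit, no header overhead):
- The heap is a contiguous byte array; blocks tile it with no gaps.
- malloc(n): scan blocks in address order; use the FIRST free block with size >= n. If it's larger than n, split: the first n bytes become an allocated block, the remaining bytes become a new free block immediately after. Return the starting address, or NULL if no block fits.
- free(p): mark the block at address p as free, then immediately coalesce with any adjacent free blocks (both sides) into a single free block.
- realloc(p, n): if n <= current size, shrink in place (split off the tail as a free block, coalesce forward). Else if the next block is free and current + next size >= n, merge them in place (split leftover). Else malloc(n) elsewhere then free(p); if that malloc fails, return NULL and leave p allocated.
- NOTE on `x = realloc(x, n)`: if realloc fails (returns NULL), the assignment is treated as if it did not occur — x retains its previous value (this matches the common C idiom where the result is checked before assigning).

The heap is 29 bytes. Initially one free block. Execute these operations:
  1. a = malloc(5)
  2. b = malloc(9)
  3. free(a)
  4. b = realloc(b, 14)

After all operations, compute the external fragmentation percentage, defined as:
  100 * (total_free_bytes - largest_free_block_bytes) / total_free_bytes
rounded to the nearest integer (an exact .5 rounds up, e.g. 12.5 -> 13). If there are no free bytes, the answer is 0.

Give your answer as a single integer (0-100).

Op 1: a = malloc(5) -> a = 0; heap: [0-4 ALLOC][5-28 FREE]
Op 2: b = malloc(9) -> b = 5; heap: [0-4 ALLOC][5-13 ALLOC][14-28 FREE]
Op 3: free(a) -> (freed a); heap: [0-4 FREE][5-13 ALLOC][14-28 FREE]
Op 4: b = realloc(b, 14) -> b = 5; heap: [0-4 FREE][5-18 ALLOC][19-28 FREE]
Free blocks: [5 10] total_free=15 largest=10 -> 100*(15-10)/15 = 500/15 ≈ 33.333 -> rounds to 33

Answer: 33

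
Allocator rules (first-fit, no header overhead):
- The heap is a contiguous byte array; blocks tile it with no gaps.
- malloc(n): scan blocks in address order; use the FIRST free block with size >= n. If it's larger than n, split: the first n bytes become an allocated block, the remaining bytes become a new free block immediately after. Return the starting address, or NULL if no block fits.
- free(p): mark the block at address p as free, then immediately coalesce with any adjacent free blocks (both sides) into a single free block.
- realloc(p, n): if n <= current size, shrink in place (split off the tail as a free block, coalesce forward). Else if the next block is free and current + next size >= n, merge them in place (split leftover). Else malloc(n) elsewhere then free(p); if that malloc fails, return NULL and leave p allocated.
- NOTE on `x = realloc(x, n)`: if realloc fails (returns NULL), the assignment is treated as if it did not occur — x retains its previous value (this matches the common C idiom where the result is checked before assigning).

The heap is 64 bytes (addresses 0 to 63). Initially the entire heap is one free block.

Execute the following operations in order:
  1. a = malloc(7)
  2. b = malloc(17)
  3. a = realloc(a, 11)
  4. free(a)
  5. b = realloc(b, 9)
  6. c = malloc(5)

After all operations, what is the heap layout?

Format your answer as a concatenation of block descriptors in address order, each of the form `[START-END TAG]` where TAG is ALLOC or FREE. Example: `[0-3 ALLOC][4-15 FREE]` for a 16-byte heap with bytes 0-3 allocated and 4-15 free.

Op 1: a = malloc(7) -> a = 0; heap: [0-6 ALLOC][7-63 FREE]
Op 2: b = malloc(17) -> b = 7; heap: [0-6 ALLOC][7-23 ALLOC][24-63 FREE]
Op 3: a = realloc(a, 11) -> a = 24; heap: [0-6 FREE][7-23 ALLOC][24-34 ALLOC][35-63 FREE]
Op 4: free(a) -> (freed a); heap: [0-6 FREE][7-23 ALLOC][24-63 FREE]
Op 5: b = realloc(b, 9) -> b = 7; heap: [0-6 FREE][7-15 ALLOC][16-63 FREE]
Op 6: c = malloc(5) -> c = 0; heap: [0-4 ALLOC][5-6 FREE][7-15 ALLOC][16-63 FREE]

Answer: [0-4 ALLOC][5-6 FREE][7-15 ALLOC][16-63 FREE]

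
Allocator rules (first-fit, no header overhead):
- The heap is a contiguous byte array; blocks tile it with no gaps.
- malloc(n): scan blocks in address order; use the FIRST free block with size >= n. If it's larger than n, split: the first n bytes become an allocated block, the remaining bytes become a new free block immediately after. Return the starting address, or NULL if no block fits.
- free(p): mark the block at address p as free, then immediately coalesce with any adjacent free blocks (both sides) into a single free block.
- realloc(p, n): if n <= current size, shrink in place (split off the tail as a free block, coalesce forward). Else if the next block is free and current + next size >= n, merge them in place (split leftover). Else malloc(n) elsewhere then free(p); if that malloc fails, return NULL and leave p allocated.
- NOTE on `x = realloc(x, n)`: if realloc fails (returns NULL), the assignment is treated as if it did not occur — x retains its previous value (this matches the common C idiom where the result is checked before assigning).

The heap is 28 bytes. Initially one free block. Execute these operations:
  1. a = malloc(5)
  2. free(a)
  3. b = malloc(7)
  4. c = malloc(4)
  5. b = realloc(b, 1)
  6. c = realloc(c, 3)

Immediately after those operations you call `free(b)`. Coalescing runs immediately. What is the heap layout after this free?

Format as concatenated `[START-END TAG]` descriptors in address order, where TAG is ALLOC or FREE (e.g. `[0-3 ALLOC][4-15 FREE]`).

Op 1: a = malloc(5) -> a = 0; heap: [0-4 ALLOC][5-27 FREE]
Op 2: free(a) -> (freed a); heap: [0-27 FREE]
Op 3: b = malloc(7) -> b = 0; heap: [0-6 ALLOC][7-27 FREE]
Op 4: c = malloc(4) -> c = 7; heap: [0-6 ALLOC][7-10 ALLOC][11-27 FREE]
Op 5: b = realloc(b, 1) -> b = 0; heap: [0-0 ALLOC][1-6 FREE][7-10 ALLOC][11-27 FREE]
Op 6: c = realloc(c, 3) -> c = 7; heap: [0-0 ALLOC][1-6 FREE][7-9 ALLOC][10-27 FREE]
free(b): b = 0 -> block [0-0 ALLOC]; mark free, coalesce with adjacent free neighbors -> [0-6 FREE][7-9 ALLOC][10-27 FREE]

Answer: [0-6 FREE][7-9 ALLOC][10-27 FREE]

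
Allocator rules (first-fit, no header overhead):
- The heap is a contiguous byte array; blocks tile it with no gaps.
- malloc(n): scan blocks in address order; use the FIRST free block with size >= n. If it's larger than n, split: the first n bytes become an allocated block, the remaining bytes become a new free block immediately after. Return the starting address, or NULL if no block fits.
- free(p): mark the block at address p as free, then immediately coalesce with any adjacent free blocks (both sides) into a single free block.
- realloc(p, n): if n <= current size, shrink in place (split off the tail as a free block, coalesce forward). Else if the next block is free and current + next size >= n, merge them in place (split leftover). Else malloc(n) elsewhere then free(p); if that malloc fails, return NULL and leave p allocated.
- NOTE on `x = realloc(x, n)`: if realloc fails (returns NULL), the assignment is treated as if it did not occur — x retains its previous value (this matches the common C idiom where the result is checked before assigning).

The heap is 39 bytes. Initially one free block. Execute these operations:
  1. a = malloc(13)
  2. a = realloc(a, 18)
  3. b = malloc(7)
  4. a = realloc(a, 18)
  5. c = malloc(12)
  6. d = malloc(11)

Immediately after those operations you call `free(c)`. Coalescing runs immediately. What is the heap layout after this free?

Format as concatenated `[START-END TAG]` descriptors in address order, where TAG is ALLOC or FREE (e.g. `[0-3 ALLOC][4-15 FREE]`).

Answer: [0-17 ALLOC][18-24 ALLOC][25-38 FREE]

Derivation:
Op 1: a = malloc(13) -> a = 0; heap: [0-12 ALLOC][13-38 FREE]
Op 2: a = realloc(a, 18) -> a = 0; heap: [0-17 ALLOC][18-38 FREE]
Op 3: b = malloc(7) -> b = 18; heap: [0-17 ALLOC][18-24 ALLOC][25-38 FREE]
Op 4: a = realloc(a, 18) -> a = 0; heap: [0-17 ALLOC][18-24 ALLOC][25-38 FREE]
Op 5: c = malloc(12) -> c = 25; heap: [0-17 ALLOC][18-24 ALLOC][25-36 ALLOC][37-38 FREE]
Op 6: d = malloc(11) -> d = NULL; heap: [0-17 ALLOC][18-24 ALLOC][25-36 ALLOC][37-38 FREE]
free(c): c = 25 -> block [25-36 ALLOC]; mark free, coalesce with adjacent free neighbors -> [0-17 ALLOC][18-24 ALLOC][25-38 FREE]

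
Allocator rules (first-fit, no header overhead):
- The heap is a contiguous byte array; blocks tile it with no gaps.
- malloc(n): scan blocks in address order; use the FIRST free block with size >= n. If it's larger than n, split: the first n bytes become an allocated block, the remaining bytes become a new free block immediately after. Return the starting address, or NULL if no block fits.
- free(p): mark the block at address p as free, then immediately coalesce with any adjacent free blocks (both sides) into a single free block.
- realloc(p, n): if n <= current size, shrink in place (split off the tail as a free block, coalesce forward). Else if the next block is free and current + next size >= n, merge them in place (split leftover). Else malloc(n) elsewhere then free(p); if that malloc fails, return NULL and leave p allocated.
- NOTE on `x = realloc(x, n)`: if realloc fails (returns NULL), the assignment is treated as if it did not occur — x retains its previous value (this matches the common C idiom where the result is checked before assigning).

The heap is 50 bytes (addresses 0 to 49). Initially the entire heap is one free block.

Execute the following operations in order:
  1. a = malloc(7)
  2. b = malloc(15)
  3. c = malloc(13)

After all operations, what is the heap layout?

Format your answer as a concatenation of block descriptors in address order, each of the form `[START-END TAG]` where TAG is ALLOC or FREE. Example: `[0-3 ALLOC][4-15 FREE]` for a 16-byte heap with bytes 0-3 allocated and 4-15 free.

Op 1: a = malloc(7) -> a = 0; heap: [0-6 ALLOC][7-49 FREE]
Op 2: b = malloc(15) -> b = 7; heap: [0-6 ALLOC][7-21 ALLOC][22-49 FREE]
Op 3: c = malloc(13) -> c = 22; heap: [0-6 ALLOC][7-21 ALLOC][22-34 ALLOC][35-49 FREE]

Answer: [0-6 ALLOC][7-21 ALLOC][22-34 ALLOC][35-49 FREE]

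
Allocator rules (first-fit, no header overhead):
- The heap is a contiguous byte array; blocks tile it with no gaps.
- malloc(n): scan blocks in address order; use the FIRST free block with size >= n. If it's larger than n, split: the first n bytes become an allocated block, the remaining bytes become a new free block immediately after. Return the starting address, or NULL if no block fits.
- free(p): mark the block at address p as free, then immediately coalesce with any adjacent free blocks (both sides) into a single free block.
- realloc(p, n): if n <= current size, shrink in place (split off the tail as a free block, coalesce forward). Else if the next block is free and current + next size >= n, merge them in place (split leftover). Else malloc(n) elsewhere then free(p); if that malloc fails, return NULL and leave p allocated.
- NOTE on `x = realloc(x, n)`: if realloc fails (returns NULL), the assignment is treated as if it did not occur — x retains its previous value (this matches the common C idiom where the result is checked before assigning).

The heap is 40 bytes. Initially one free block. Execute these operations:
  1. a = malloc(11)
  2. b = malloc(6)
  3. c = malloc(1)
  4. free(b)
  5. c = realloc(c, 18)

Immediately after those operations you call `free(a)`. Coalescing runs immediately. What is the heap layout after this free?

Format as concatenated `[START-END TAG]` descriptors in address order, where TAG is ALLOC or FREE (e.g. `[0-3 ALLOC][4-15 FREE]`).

Answer: [0-16 FREE][17-34 ALLOC][35-39 FREE]

Derivation:
Op 1: a = malloc(11) -> a = 0; heap: [0-10 ALLOC][11-39 FREE]
Op 2: b = malloc(6) -> b = 11; heap: [0-10 ALLOC][11-16 ALLOC][17-39 FREE]
Op 3: c = malloc(1) -> c = 17; heap: [0-10 ALLOC][11-16 ALLOC][17-17 ALLOC][18-39 FREE]
Op 4: free(b) -> (freed b); heap: [0-10 ALLOC][11-16 FREE][17-17 ALLOC][18-39 FREE]
Op 5: c = realloc(c, 18) -> c = 17; heap: [0-10 ALLOC][11-16 FREE][17-34 ALLOC][35-39 FREE]
free(a): a = 0 -> block [0-10 ALLOC]; mark free, coalesce with adjacent free neighbors -> [0-16 FREE][17-34 ALLOC][35-39 FREE]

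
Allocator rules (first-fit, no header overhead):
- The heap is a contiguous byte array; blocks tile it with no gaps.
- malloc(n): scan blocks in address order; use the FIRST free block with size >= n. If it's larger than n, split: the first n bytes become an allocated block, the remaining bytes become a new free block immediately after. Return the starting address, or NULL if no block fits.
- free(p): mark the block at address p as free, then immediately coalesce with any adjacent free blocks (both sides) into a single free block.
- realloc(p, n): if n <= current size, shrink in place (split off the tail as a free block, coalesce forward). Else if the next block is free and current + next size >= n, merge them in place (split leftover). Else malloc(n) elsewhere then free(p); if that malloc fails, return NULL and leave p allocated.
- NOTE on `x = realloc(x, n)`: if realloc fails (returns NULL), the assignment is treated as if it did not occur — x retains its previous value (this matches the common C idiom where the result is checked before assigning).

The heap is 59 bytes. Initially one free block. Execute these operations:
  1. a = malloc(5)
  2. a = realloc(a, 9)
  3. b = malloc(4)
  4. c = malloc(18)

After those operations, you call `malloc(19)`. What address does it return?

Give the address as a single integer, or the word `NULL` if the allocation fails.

Answer: 31

Derivation:
Op 1: a = malloc(5) -> a = 0; heap: [0-4 ALLOC][5-58 FREE]
Op 2: a = realloc(a, 9) -> a = 0; heap: [0-8 ALLOC][9-58 FREE]
Op 3: b = malloc(4) -> b = 9; heap: [0-8 ALLOC][9-12 ALLOC][13-58 FREE]
Op 4: c = malloc(18) -> c = 13; heap: [0-8 ALLOC][9-12 ALLOC][13-30 ALLOC][31-58 FREE]
malloc(19): first-fit scan over [0-8 ALLOC][9-12 ALLOC][13-30 ALLOC][31-58 FREE] -> 31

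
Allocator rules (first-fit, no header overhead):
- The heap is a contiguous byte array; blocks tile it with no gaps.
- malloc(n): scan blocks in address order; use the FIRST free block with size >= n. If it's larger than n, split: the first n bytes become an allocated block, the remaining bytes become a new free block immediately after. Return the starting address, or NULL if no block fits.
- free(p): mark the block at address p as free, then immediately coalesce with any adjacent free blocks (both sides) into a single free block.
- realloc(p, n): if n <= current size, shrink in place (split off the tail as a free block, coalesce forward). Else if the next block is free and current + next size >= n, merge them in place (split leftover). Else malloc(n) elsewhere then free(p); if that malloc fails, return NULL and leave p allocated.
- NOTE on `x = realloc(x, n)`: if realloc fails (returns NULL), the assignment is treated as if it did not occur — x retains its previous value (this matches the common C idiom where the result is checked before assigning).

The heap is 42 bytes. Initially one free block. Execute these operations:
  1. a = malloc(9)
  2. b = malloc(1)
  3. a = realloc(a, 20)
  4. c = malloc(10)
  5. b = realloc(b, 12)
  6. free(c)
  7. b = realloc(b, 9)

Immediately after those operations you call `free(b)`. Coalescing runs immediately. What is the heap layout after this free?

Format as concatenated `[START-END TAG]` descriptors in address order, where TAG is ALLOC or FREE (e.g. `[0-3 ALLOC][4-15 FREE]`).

Op 1: a = malloc(9) -> a = 0; heap: [0-8 ALLOC][9-41 FREE]
Op 2: b = malloc(1) -> b = 9; heap: [0-8 ALLOC][9-9 ALLOC][10-41 FREE]
Op 3: a = realloc(a, 20) -> a = 10; heap: [0-8 FREE][9-9 ALLOC][10-29 ALLOC][30-41 FREE]
Op 4: c = malloc(10) -> c = 30; heap: [0-8 FREE][9-9 ALLOC][10-29 ALLOC][30-39 ALLOC][40-41 FREE]
Op 5: b = realloc(b, 12) -> NULL (b unchanged); heap: [0-8 FREE][9-9 ALLOC][10-29 ALLOC][30-39 ALLOC][40-41 FREE]
Op 6: free(c) -> (freed c); heap: [0-8 FREE][9-9 ALLOC][10-29 ALLOC][30-41 FREE]
Op 7: b = realloc(b, 9) -> b = 0; heap: [0-8 ALLOC][9-9 FREE][10-29 ALLOC][30-41 FREE]
free(b): b = 0 -> block [0-8 ALLOC]; mark free, coalesce with adjacent free neighbors -> [0-9 FREE][10-29 ALLOC][30-41 FREE]

Answer: [0-9 FREE][10-29 ALLOC][30-41 FREE]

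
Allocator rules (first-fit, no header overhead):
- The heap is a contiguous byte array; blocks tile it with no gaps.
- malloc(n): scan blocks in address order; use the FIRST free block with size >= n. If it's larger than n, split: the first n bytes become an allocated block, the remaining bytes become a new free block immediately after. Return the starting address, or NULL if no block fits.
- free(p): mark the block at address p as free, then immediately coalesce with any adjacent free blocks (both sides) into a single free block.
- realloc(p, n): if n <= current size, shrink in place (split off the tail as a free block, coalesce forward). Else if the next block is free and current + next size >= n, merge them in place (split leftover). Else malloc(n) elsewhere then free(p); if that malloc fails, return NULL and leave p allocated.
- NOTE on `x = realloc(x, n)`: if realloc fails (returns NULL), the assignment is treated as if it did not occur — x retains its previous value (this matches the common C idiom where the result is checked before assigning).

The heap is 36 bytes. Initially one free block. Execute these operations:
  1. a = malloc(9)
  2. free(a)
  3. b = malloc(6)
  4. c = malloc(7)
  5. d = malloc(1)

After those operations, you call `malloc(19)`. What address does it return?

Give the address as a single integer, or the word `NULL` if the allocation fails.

Op 1: a = malloc(9) -> a = 0; heap: [0-8 ALLOC][9-35 FREE]
Op 2: free(a) -> (freed a); heap: [0-35 FREE]
Op 3: b = malloc(6) -> b = 0; heap: [0-5 ALLOC][6-35 FREE]
Op 4: c = malloc(7) -> c = 6; heap: [0-5 ALLOC][6-12 ALLOC][13-35 FREE]
Op 5: d = malloc(1) -> d = 13; heap: [0-5 ALLOC][6-12 ALLOC][13-13 ALLOC][14-35 FREE]
malloc(19): first-fit scan over [0-5 ALLOC][6-12 ALLOC][13-13 ALLOC][14-35 FREE] -> 14

Answer: 14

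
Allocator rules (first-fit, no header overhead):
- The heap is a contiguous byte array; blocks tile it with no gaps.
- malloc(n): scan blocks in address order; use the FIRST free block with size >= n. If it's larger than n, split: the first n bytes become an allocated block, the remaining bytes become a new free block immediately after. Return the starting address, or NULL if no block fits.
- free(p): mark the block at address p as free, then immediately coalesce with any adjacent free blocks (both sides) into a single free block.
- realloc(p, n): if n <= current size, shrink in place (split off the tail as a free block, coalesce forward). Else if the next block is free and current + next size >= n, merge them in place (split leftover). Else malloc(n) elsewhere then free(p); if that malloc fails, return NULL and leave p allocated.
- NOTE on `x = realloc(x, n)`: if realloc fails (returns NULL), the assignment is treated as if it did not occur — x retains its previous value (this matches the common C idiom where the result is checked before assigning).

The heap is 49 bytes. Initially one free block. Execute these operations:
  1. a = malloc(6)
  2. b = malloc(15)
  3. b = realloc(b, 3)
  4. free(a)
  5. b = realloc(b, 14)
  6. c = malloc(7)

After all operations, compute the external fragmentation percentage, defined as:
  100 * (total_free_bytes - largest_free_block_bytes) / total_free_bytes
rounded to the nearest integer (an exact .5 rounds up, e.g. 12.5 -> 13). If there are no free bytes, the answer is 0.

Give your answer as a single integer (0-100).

Answer: 21

Derivation:
Op 1: a = malloc(6) -> a = 0; heap: [0-5 ALLOC][6-48 FREE]
Op 2: b = malloc(15) -> b = 6; heap: [0-5 ALLOC][6-20 ALLOC][21-48 FREE]
Op 3: b = realloc(b, 3) -> b = 6; heap: [0-5 ALLOC][6-8 ALLOC][9-48 FREE]
Op 4: free(a) -> (freed a); heap: [0-5 FREE][6-8 ALLOC][9-48 FREE]
Op 5: b = realloc(b, 14) -> b = 6; heap: [0-5 FREE][6-19 ALLOC][20-48 FREE]
Op 6: c = malloc(7) -> c = 20; heap: [0-5 FREE][6-19 ALLOC][20-26 ALLOC][27-48 FREE]
Free blocks: [6 22] total_free=28 largest=22 -> 100*(28-22)/28 = 600/28 ≈ 21.429 -> rounds to 21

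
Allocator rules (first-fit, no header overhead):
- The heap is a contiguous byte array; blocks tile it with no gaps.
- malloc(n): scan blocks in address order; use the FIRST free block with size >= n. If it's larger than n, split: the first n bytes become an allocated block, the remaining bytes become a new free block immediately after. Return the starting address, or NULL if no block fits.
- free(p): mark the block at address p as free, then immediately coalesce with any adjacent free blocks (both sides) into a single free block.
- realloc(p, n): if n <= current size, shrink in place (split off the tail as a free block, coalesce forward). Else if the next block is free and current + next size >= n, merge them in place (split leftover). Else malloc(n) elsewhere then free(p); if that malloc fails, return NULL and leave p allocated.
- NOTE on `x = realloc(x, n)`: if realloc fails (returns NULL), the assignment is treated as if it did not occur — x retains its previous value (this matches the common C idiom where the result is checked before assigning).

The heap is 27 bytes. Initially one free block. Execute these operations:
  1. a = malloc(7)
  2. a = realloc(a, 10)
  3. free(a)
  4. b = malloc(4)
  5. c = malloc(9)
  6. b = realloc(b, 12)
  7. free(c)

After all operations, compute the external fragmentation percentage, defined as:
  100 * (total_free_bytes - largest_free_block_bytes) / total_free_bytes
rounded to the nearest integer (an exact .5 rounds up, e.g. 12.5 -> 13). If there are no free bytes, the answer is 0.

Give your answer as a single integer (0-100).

Answer: 13

Derivation:
Op 1: a = malloc(7) -> a = 0; heap: [0-6 ALLOC][7-26 FREE]
Op 2: a = realloc(a, 10) -> a = 0; heap: [0-9 ALLOC][10-26 FREE]
Op 3: free(a) -> (freed a); heap: [0-26 FREE]
Op 4: b = malloc(4) -> b = 0; heap: [0-3 ALLOC][4-26 FREE]
Op 5: c = malloc(9) -> c = 4; heap: [0-3 ALLOC][4-12 ALLOC][13-26 FREE]
Op 6: b = realloc(b, 12) -> b = 13; heap: [0-3 FREE][4-12 ALLOC][13-24 ALLOC][25-26 FREE]
Op 7: free(c) -> (freed c); heap: [0-12 FREE][13-24 ALLOC][25-26 FREE]
Free blocks: [13 2] total_free=15 largest=13 -> 100*(15-13)/15 = 200/15 ≈ 13.333 -> rounds to 13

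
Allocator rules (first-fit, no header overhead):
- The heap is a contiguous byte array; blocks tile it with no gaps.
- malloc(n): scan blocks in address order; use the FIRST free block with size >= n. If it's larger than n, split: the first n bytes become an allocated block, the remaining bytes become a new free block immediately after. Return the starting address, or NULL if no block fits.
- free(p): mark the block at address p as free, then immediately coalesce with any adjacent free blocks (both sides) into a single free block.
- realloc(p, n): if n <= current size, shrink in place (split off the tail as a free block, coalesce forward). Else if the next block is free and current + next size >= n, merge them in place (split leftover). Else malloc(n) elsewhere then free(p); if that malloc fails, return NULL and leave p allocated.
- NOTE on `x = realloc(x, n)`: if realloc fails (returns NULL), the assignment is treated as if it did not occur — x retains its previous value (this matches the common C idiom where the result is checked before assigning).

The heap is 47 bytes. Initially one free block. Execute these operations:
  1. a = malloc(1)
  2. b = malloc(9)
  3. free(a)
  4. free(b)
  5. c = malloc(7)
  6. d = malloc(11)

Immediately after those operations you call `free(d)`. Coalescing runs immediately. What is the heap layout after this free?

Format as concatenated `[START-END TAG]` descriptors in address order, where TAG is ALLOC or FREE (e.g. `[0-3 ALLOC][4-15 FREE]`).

Answer: [0-6 ALLOC][7-46 FREE]

Derivation:
Op 1: a = malloc(1) -> a = 0; heap: [0-0 ALLOC][1-46 FREE]
Op 2: b = malloc(9) -> b = 1; heap: [0-0 ALLOC][1-9 ALLOC][10-46 FREE]
Op 3: free(a) -> (freed a); heap: [0-0 FREE][1-9 ALLOC][10-46 FREE]
Op 4: free(b) -> (freed b); heap: [0-46 FREE]
Op 5: c = malloc(7) -> c = 0; heap: [0-6 ALLOC][7-46 FREE]
Op 6: d = malloc(11) -> d = 7; heap: [0-6 ALLOC][7-17 ALLOC][18-46 FREE]
free(d): d = 7 -> block [7-17 ALLOC]; mark free, coalesce with adjacent free neighbors -> [0-6 ALLOC][7-46 FREE]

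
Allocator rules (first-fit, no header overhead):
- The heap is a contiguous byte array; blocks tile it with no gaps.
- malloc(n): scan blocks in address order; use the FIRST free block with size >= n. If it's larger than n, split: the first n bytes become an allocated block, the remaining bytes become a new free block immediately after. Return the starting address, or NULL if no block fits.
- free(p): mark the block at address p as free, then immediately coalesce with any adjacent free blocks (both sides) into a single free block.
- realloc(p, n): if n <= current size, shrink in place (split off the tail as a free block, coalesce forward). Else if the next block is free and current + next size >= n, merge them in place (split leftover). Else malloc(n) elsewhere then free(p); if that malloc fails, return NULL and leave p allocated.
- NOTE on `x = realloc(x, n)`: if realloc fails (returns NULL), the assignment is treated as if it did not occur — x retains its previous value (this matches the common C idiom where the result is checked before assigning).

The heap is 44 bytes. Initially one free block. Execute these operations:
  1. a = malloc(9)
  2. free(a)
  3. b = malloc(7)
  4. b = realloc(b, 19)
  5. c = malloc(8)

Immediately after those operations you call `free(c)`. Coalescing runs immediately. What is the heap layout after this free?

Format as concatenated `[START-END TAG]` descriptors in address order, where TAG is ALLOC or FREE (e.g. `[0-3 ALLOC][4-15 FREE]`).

Answer: [0-18 ALLOC][19-43 FREE]

Derivation:
Op 1: a = malloc(9) -> a = 0; heap: [0-8 ALLOC][9-43 FREE]
Op 2: free(a) -> (freed a); heap: [0-43 FREE]
Op 3: b = malloc(7) -> b = 0; heap: [0-6 ALLOC][7-43 FREE]
Op 4: b = realloc(b, 19) -> b = 0; heap: [0-18 ALLOC][19-43 FREE]
Op 5: c = malloc(8) -> c = 19; heap: [0-18 ALLOC][19-26 ALLOC][27-43 FREE]
free(c): c = 19 -> block [19-26 ALLOC]; mark free, coalesce with adjacent free neighbors -> [0-18 ALLOC][19-43 FREE]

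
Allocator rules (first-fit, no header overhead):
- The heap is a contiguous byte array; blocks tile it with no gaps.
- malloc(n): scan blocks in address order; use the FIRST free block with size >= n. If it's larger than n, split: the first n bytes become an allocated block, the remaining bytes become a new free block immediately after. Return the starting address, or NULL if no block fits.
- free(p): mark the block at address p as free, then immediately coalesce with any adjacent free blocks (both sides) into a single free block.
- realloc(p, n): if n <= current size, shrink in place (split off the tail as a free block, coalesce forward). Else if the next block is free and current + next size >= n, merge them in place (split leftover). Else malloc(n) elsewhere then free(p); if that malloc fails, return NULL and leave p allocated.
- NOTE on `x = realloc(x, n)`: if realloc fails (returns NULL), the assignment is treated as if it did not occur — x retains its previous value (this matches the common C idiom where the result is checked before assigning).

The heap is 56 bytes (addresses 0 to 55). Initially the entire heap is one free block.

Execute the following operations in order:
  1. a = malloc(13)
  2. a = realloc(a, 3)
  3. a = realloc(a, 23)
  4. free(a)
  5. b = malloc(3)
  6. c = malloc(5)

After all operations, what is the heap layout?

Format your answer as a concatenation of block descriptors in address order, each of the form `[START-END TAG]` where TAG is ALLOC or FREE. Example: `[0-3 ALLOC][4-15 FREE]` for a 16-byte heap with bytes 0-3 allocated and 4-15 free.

Answer: [0-2 ALLOC][3-7 ALLOC][8-55 FREE]

Derivation:
Op 1: a = malloc(13) -> a = 0; heap: [0-12 ALLOC][13-55 FREE]
Op 2: a = realloc(a, 3) -> a = 0; heap: [0-2 ALLOC][3-55 FREE]
Op 3: a = realloc(a, 23) -> a = 0; heap: [0-22 ALLOC][23-55 FREE]
Op 4: free(a) -> (freed a); heap: [0-55 FREE]
Op 5: b = malloc(3) -> b = 0; heap: [0-2 ALLOC][3-55 FREE]
Op 6: c = malloc(5) -> c = 3; heap: [0-2 ALLOC][3-7 ALLOC][8-55 FREE]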